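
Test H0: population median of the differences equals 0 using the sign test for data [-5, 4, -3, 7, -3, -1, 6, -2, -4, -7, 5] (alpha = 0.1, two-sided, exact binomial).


Step 1: Discard zero differences. Original n = 11; n_eff = number of nonzero differences = 11.
Nonzero differences (with sign): -5, +4, -3, +7, -3, -1, +6, -2, -4, -7, +5
Step 2: Count signs: positive = 4, negative = 7.
Step 3: Under H0: P(positive) = 0.5, so the number of positives S ~ Bin(11, 0.5).
Step 4: Two-sided exact p-value = sum of Bin(11,0.5) probabilities at or below the observed probability = 0.548828.
Step 5: alpha = 0.1. fail to reject H0.

n_eff = 11, pos = 4, neg = 7, p = 0.548828, fail to reject H0.


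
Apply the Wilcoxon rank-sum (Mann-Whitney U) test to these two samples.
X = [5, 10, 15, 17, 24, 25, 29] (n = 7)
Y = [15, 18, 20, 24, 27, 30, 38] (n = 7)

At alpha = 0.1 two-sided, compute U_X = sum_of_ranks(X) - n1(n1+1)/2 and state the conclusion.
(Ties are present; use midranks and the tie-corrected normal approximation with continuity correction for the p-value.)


Step 1: Combine and sort all 14 observations; assign midranks.
sorted (value, group): (5,X), (10,X), (15,X), (15,Y), (17,X), (18,Y), (20,Y), (24,X), (24,Y), (25,X), (27,Y), (29,X), (30,Y), (38,Y)
ranks: 5->1, 10->2, 15->3.5, 15->3.5, 17->5, 18->6, 20->7, 24->8.5, 24->8.5, 25->10, 27->11, 29->12, 30->13, 38->14
Step 2: Rank sum for X: R1 = 1 + 2 + 3.5 + 5 + 8.5 + 10 + 12 = 42.
Step 3: U_X = R1 - n1(n1+1)/2 = 42 - 7*8/2 = 42 - 28 = 14.
       U_Y = n1*n2 - U_X = 49 - 14 = 35.
Step 4: Ties are present, so use the tie-corrected normal approximation (with continuity correction) for the p-value.
Step 5: p-value = 0.200345; compare to alpha = 0.1. fail to reject H0.

U_X = 14, p = 0.200345, fail to reject H0 at alpha = 0.1.


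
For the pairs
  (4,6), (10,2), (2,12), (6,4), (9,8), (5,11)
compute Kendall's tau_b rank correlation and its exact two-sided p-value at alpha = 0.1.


Step 1: Enumerate the 15 unordered pairs (i,j) with i<j and classify each by sign(x_j-x_i) * sign(y_j-y_i).
  (1,2):dx=+6,dy=-4->D; (1,3):dx=-2,dy=+6->D; (1,4):dx=+2,dy=-2->D; (1,5):dx=+5,dy=+2->C
  (1,6):dx=+1,dy=+5->C; (2,3):dx=-8,dy=+10->D; (2,4):dx=-4,dy=+2->D; (2,5):dx=-1,dy=+6->D
  (2,6):dx=-5,dy=+9->D; (3,4):dx=+4,dy=-8->D; (3,5):dx=+7,dy=-4->D; (3,6):dx=+3,dy=-1->D
  (4,5):dx=+3,dy=+4->C; (4,6):dx=-1,dy=+7->D; (5,6):dx=-4,dy=+3->D
Step 2: C = 3, D = 12, total pairs = 15.
Step 3: tau = (C - D)/(n(n-1)/2) = (3 - 12)/15 = -0.600000.
Step 4: Exact two-sided p-value (enumerate n! = 720 permutations of y under H0): p = 0.136111.
Step 5: alpha = 0.1. fail to reject H0.

tau_b = -0.6000 (C=3, D=12), p = 0.136111, fail to reject H0.


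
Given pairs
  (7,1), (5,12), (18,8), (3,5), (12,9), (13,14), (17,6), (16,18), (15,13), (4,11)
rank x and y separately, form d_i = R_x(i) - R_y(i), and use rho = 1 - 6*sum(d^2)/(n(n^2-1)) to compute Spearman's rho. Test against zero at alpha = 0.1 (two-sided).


Step 1: Rank x and y separately (midranks; no ties here).
rank(x): 7->4, 5->3, 18->10, 3->1, 12->5, 13->6, 17->9, 16->8, 15->7, 4->2
rank(y): 1->1, 12->7, 8->4, 5->2, 9->5, 14->9, 6->3, 18->10, 13->8, 11->6
Step 2: d_i = R_x(i) - R_y(i); compute d_i^2.
  (4-1)^2=9, (3-7)^2=16, (10-4)^2=36, (1-2)^2=1, (5-5)^2=0, (6-9)^2=9, (9-3)^2=36, (8-10)^2=4, (7-8)^2=1, (2-6)^2=16
sum(d^2) = 128.
Step 3: rho = 1 - 6*128 / (10*(10^2 - 1)) = 1 - 768/990 = 0.224242.
Step 4: Under H0, t = rho * sqrt((n-2)/(1-rho^2)) = 0.6508 ~ t(8).
Step 5: Two-sided p-value from the t-distribution with 8 df = 0.533401.
Step 6: alpha = 0.1. fail to reject H0.

rho = 0.2242, p = 0.533401, fail to reject H0 at alpha = 0.1.


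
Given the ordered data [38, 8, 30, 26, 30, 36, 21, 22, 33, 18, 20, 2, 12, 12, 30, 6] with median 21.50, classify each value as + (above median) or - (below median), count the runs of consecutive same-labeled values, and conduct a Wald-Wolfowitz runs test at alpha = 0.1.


Step 1: Compute median = 21.50; label A = above, B = below.
Labels in order: ABAAAABAABBBBBAB  (n_A = 8, n_B = 8)
Step 2: Count runs R = 8.
Step 3: Under H0 (random ordering), E[R] = 2*n_A*n_B/(n_A+n_B) + 1 = 2*8*8/16 + 1 = 9.0000.
        Var[R] = 2*n_A*n_B*(2*n_A*n_B - n_A - n_B) / ((n_A+n_B)^2 * (n_A+n_B-1)) = 14336/3840 = 3.7333.
        SD[R] = 1.9322.
Step 4: Continuity-corrected z = (R + 0.5 - E[R]) / SD[R] = (8 + 0.5 - 9.0000) / 1.9322 = -0.2588.
Step 5: Two-sided p-value via normal approximation = 2*(1 - Phi(|z|)) = 0.795809.
Step 6: alpha = 0.1. fail to reject H0.

R = 8, z = -0.2588, p = 0.795809, fail to reject H0.


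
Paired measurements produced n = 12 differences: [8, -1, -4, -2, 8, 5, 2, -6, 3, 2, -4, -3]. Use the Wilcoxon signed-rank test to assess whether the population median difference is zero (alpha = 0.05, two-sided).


Step 1: Drop any zero differences (none here) and take |d_i|.
|d| = [8, 1, 4, 2, 8, 5, 2, 6, 3, 2, 4, 3]
Step 2: Midrank |d_i| (ties get averaged ranks).
ranks: |8|->11.5, |1|->1, |4|->7.5, |2|->3, |8|->11.5, |5|->9, |2|->3, |6|->10, |3|->5.5, |2|->3, |4|->7.5, |3|->5.5
Step 3: Attach original signs; sum ranks with positive sign and with negative sign.
W+ = 11.5 + 11.5 + 9 + 3 + 5.5 + 3 = 43.5
W- = 1 + 7.5 + 3 + 10 + 7.5 + 5.5 = 34.5
(Check: W+ + W- = 78 should equal n(n+1)/2 = 78.)
Step 4: Test statistic W = min(W+, W-) = 34.5.
Step 5: Ties in |d|, so use the tie-corrected normal approximation.
        E[W] = n(n+1)/4 = 12*13/4 = 39.
        Tie groups: |d|=2 (t=3), |d|=3 (t=2), |d|=4 (t=2), |d|=8 (t=2); sum(t^3 - t) = 42.
        Var[W] = n(n+1)(2n+1)/24 - sum(t^3-t)/48 = 3900/24 - 42/48 = 161.625.
        z = (W - E[W]) / sqrt(Var[W]) = (34.5 - 39) / 12.7132 = -0.3540.
        Two-sided p = 2*Phi(z) = 0.723366.
Step 6: alpha = 0.05. fail to reject H0.

W+ = 43.5, W- = 34.5, W = min = 34.5, p = 0.723366, fail to reject H0.


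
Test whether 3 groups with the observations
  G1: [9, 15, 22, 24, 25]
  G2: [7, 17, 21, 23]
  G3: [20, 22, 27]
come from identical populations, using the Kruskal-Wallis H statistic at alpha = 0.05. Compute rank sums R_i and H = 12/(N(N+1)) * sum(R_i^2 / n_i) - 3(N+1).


Step 1: Combine all N = 12 observations and assign midranks.
sorted (value, group, rank): (7,G2,1), (9,G1,2), (15,G1,3), (17,G2,4), (20,G3,5), (21,G2,6), (22,G1,7.5), (22,G3,7.5), (23,G2,9), (24,G1,10), (25,G1,11), (27,G3,12)
Step 2: Sum ranks within each group.
R_1 = 33.5 (n_1 = 5)
R_2 = 20 (n_2 = 4)
R_3 = 24.5 (n_3 = 3)
Step 3: H = 12/(N(N+1)) * sum(R_i^2/n_i) - 3(N+1)
     = 12/(12*13) * (33.5^2/5 + 20^2/4 + 24.5^2/3) - 3*13
     = 0.076923 * 524.533 - 39
     = 1.348718.
Step 4: Ties present; correction factor C = 1 - 6/(12^3 - 12) = 0.996503. Corrected H = 1.348718 / 0.996503 = 1.353450.
Step 5: Under H0, H ~ chi^2(2); p-value = 0.508279.
Step 6: alpha = 0.05. fail to reject H0.

H = 1.3535, df = 2, p = 0.508279, fail to reject H0.


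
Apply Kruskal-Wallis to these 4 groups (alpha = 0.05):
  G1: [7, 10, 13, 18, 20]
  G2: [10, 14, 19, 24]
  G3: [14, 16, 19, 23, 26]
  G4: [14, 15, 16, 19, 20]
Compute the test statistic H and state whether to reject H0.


Step 1: Combine all N = 19 observations and assign midranks.
sorted (value, group, rank): (7,G1,1), (10,G1,2.5), (10,G2,2.5), (13,G1,4), (14,G2,6), (14,G3,6), (14,G4,6), (15,G4,8), (16,G3,9.5), (16,G4,9.5), (18,G1,11), (19,G2,13), (19,G3,13), (19,G4,13), (20,G1,15.5), (20,G4,15.5), (23,G3,17), (24,G2,18), (26,G3,19)
Step 2: Sum ranks within each group.
R_1 = 34 (n_1 = 5)
R_2 = 39.5 (n_2 = 4)
R_3 = 64.5 (n_3 = 5)
R_4 = 52 (n_4 = 5)
Step 3: H = 12/(N(N+1)) * sum(R_i^2/n_i) - 3(N+1)
     = 12/(19*20) * (34^2/5 + 39.5^2/4 + 64.5^2/5 + 52^2/5) - 3*20
     = 0.031579 * 1994.11 - 60
     = 2.971974.
Step 4: Ties present; correction factor C = 1 - 66/(19^3 - 19) = 0.990351. Corrected H = 2.971974 / 0.990351 = 3.000930.
Step 5: Under H0, H ~ chi^2(3); p-value = 0.391482.
Step 6: alpha = 0.05. fail to reject H0.

H = 3.0009, df = 3, p = 0.391482, fail to reject H0.


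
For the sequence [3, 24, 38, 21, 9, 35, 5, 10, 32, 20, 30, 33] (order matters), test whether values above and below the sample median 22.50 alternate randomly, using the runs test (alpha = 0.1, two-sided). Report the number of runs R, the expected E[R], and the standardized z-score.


Step 1: Compute median = 22.50; label A = above, B = below.
Labels in order: BAABBABBABAA  (n_A = 6, n_B = 6)
Step 2: Count runs R = 8.
Step 3: Under H0 (random ordering), E[R] = 2*n_A*n_B/(n_A+n_B) + 1 = 2*6*6/12 + 1 = 7.0000.
        Var[R] = 2*n_A*n_B*(2*n_A*n_B - n_A - n_B) / ((n_A+n_B)^2 * (n_A+n_B-1)) = 4320/1584 = 2.7273.
        SD[R] = 1.6514.
Step 4: Continuity-corrected z = (R - 0.5 - E[R]) / SD[R] = (8 - 0.5 - 7.0000) / 1.6514 = 0.3028.
Step 5: Two-sided p-value via normal approximation = 2*(1 - Phi(|z|)) = 0.762069.
Step 6: alpha = 0.1. fail to reject H0.

R = 8, z = 0.3028, p = 0.762069, fail to reject H0.


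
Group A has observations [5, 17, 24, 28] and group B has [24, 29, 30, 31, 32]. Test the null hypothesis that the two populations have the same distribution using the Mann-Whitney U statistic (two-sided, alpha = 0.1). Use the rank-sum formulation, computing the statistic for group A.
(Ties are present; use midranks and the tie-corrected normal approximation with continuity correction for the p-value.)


Step 1: Combine and sort all 9 observations; assign midranks.
sorted (value, group): (5,X), (17,X), (24,X), (24,Y), (28,X), (29,Y), (30,Y), (31,Y), (32,Y)
ranks: 5->1, 17->2, 24->3.5, 24->3.5, 28->5, 29->6, 30->7, 31->8, 32->9
Step 2: Rank sum for X: R1 = 1 + 2 + 3.5 + 5 = 11.5.
Step 3: U_X = R1 - n1(n1+1)/2 = 11.5 - 4*5/2 = 11.5 - 10 = 1.5.
       U_Y = n1*n2 - U_X = 20 - 1.5 = 18.5.
Step 4: Ties are present, so use the tie-corrected normal approximation (with continuity correction) for the p-value.
Step 5: p-value = 0.049090; compare to alpha = 0.1. reject H0.

U_X = 1.5, p = 0.049090, reject H0 at alpha = 0.1.


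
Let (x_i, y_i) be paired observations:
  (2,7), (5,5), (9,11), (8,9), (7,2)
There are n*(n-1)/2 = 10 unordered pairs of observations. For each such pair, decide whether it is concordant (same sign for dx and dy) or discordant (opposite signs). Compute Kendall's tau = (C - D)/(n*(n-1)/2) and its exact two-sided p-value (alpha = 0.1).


Step 1: Enumerate the 10 unordered pairs (i,j) with i<j and classify each by sign(x_j-x_i) * sign(y_j-y_i).
  (1,2):dx=+3,dy=-2->D; (1,3):dx=+7,dy=+4->C; (1,4):dx=+6,dy=+2->C; (1,5):dx=+5,dy=-5->D
  (2,3):dx=+4,dy=+6->C; (2,4):dx=+3,dy=+4->C; (2,5):dx=+2,dy=-3->D; (3,4):dx=-1,dy=-2->C
  (3,5):dx=-2,dy=-9->C; (4,5):dx=-1,dy=-7->C
Step 2: C = 7, D = 3, total pairs = 10.
Step 3: tau = (C - D)/(n(n-1)/2) = (7 - 3)/10 = 0.400000.
Step 4: Exact two-sided p-value (enumerate n! = 120 permutations of y under H0): p = 0.483333.
Step 5: alpha = 0.1. fail to reject H0.

tau_b = 0.4000 (C=7, D=3), p = 0.483333, fail to reject H0.


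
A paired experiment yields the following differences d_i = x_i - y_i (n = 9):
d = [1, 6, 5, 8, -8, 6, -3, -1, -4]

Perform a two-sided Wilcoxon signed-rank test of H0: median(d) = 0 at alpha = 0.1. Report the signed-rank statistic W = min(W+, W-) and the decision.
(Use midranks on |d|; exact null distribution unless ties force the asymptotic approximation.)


Step 1: Drop any zero differences (none here) and take |d_i|.
|d| = [1, 6, 5, 8, 8, 6, 3, 1, 4]
Step 2: Midrank |d_i| (ties get averaged ranks).
ranks: |1|->1.5, |6|->6.5, |5|->5, |8|->8.5, |8|->8.5, |6|->6.5, |3|->3, |1|->1.5, |4|->4
Step 3: Attach original signs; sum ranks with positive sign and with negative sign.
W+ = 1.5 + 6.5 + 5 + 8.5 + 6.5 = 28
W- = 8.5 + 3 + 1.5 + 4 = 17
(Check: W+ + W- = 45 should equal n(n+1)/2 = 45.)
Step 4: Test statistic W = min(W+, W-) = 17.
Step 5: Ties in |d|, so use the tie-corrected normal approximation.
        E[W] = n(n+1)/4 = 9*10/4 = 22.5.
        Tie groups: |d|=1 (t=2), |d|=6 (t=2), |d|=8 (t=2); sum(t^3 - t) = 18.
        Var[W] = n(n+1)(2n+1)/24 - sum(t^3-t)/48 = 1710/24 - 18/48 = 70.875.
        z = (W - E[W]) / sqrt(Var[W]) = (17 - 22.5) / 8.4187 = -0.6533.
        Two-sided p = 2*Phi(z) = 0.513560.
Step 6: alpha = 0.1. fail to reject H0.

W+ = 28, W- = 17, W = min = 17, p = 0.513560, fail to reject H0.


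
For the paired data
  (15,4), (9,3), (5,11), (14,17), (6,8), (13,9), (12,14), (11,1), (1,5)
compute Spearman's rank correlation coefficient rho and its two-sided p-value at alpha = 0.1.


Step 1: Rank x and y separately (midranks; no ties here).
rank(x): 15->9, 9->4, 5->2, 14->8, 6->3, 13->7, 12->6, 11->5, 1->1
rank(y): 4->3, 3->2, 11->7, 17->9, 8->5, 9->6, 14->8, 1->1, 5->4
Step 2: d_i = R_x(i) - R_y(i); compute d_i^2.
  (9-3)^2=36, (4-2)^2=4, (2-7)^2=25, (8-9)^2=1, (3-5)^2=4, (7-6)^2=1, (6-8)^2=4, (5-1)^2=16, (1-4)^2=9
sum(d^2) = 100.
Step 3: rho = 1 - 6*100 / (9*(9^2 - 1)) = 1 - 600/720 = 0.166667.
Step 4: Under H0, t = rho * sqrt((n-2)/(1-rho^2)) = 0.4472 ~ t(7).
Step 5: Two-sided p-value from the t-distribution with 7 df = 0.668231.
Step 6: alpha = 0.1. fail to reject H0.

rho = 0.1667, p = 0.668231, fail to reject H0 at alpha = 0.1.


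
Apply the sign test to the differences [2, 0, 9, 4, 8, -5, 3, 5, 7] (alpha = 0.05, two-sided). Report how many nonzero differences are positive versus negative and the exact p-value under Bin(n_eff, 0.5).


Step 1: Discard zero differences. Original n = 9; n_eff = number of nonzero differences = 8.
Nonzero differences (with sign): +2, +9, +4, +8, -5, +3, +5, +7
Step 2: Count signs: positive = 7, negative = 1.
Step 3: Under H0: P(positive) = 0.5, so the number of positives S ~ Bin(8, 0.5).
Step 4: Two-sided exact p-value = sum of Bin(8,0.5) probabilities at or below the observed probability = 0.070312.
Step 5: alpha = 0.05. fail to reject H0.

n_eff = 8, pos = 7, neg = 1, p = 0.070312, fail to reject H0.


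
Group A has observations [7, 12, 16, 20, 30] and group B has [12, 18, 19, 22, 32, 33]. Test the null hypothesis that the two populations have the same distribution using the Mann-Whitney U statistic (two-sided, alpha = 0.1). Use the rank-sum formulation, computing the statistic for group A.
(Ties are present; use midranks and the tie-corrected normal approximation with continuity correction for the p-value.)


Step 1: Combine and sort all 11 observations; assign midranks.
sorted (value, group): (7,X), (12,X), (12,Y), (16,X), (18,Y), (19,Y), (20,X), (22,Y), (30,X), (32,Y), (33,Y)
ranks: 7->1, 12->2.5, 12->2.5, 16->4, 18->5, 19->6, 20->7, 22->8, 30->9, 32->10, 33->11
Step 2: Rank sum for X: R1 = 1 + 2.5 + 4 + 7 + 9 = 23.5.
Step 3: U_X = R1 - n1(n1+1)/2 = 23.5 - 5*6/2 = 23.5 - 15 = 8.5.
       U_Y = n1*n2 - U_X = 30 - 8.5 = 21.5.
Step 4: Ties are present, so use the tie-corrected normal approximation (with continuity correction) for the p-value.
Step 5: p-value = 0.272229; compare to alpha = 0.1. fail to reject H0.

U_X = 8.5, p = 0.272229, fail to reject H0 at alpha = 0.1.


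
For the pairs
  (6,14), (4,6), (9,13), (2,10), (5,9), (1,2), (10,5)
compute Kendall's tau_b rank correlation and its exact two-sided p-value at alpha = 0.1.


Step 1: Enumerate the 21 unordered pairs (i,j) with i<j and classify each by sign(x_j-x_i) * sign(y_j-y_i).
  (1,2):dx=-2,dy=-8->C; (1,3):dx=+3,dy=-1->D; (1,4):dx=-4,dy=-4->C; (1,5):dx=-1,dy=-5->C
  (1,6):dx=-5,dy=-12->C; (1,7):dx=+4,dy=-9->D; (2,3):dx=+5,dy=+7->C; (2,4):dx=-2,dy=+4->D
  (2,5):dx=+1,dy=+3->C; (2,6):dx=-3,dy=-4->C; (2,7):dx=+6,dy=-1->D; (3,4):dx=-7,dy=-3->C
  (3,5):dx=-4,dy=-4->C; (3,6):dx=-8,dy=-11->C; (3,7):dx=+1,dy=-8->D; (4,5):dx=+3,dy=-1->D
  (4,6):dx=-1,dy=-8->C; (4,7):dx=+8,dy=-5->D; (5,6):dx=-4,dy=-7->C; (5,7):dx=+5,dy=-4->D
  (6,7):dx=+9,dy=+3->C
Step 2: C = 13, D = 8, total pairs = 21.
Step 3: tau = (C - D)/(n(n-1)/2) = (13 - 8)/21 = 0.238095.
Step 4: Exact two-sided p-value (enumerate n! = 5040 permutations of y under H0): p = 0.561905.
Step 5: alpha = 0.1. fail to reject H0.

tau_b = 0.2381 (C=13, D=8), p = 0.561905, fail to reject H0.


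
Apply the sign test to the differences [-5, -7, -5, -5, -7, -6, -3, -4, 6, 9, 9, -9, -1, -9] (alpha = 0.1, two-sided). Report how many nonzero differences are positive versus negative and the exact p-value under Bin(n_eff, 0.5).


Step 1: Discard zero differences. Original n = 14; n_eff = number of nonzero differences = 14.
Nonzero differences (with sign): -5, -7, -5, -5, -7, -6, -3, -4, +6, +9, +9, -9, -1, -9
Step 2: Count signs: positive = 3, negative = 11.
Step 3: Under H0: P(positive) = 0.5, so the number of positives S ~ Bin(14, 0.5).
Step 4: Two-sided exact p-value = sum of Bin(14,0.5) probabilities at or below the observed probability = 0.057373.
Step 5: alpha = 0.1. reject H0.

n_eff = 14, pos = 3, neg = 11, p = 0.057373, reject H0.


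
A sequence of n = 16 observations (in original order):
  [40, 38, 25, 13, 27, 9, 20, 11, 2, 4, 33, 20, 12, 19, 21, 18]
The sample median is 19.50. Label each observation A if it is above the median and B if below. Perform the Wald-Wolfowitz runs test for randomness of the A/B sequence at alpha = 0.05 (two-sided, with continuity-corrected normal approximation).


Step 1: Compute median = 19.50; label A = above, B = below.
Labels in order: AAABABABBBAABBAB  (n_A = 8, n_B = 8)
Step 2: Count runs R = 10.
Step 3: Under H0 (random ordering), E[R] = 2*n_A*n_B/(n_A+n_B) + 1 = 2*8*8/16 + 1 = 9.0000.
        Var[R] = 2*n_A*n_B*(2*n_A*n_B - n_A - n_B) / ((n_A+n_B)^2 * (n_A+n_B-1)) = 14336/3840 = 3.7333.
        SD[R] = 1.9322.
Step 4: Continuity-corrected z = (R - 0.5 - E[R]) / SD[R] = (10 - 0.5 - 9.0000) / 1.9322 = 0.2588.
Step 5: Two-sided p-value via normal approximation = 2*(1 - Phi(|z|)) = 0.795809.
Step 6: alpha = 0.05. fail to reject H0.

R = 10, z = 0.2588, p = 0.795809, fail to reject H0.


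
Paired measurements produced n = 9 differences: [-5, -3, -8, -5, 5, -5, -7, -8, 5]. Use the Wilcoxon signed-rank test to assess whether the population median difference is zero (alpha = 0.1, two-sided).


Step 1: Drop any zero differences (none here) and take |d_i|.
|d| = [5, 3, 8, 5, 5, 5, 7, 8, 5]
Step 2: Midrank |d_i| (ties get averaged ranks).
ranks: |5|->4, |3|->1, |8|->8.5, |5|->4, |5|->4, |5|->4, |7|->7, |8|->8.5, |5|->4
Step 3: Attach original signs; sum ranks with positive sign and with negative sign.
W+ = 4 + 4 = 8
W- = 4 + 1 + 8.5 + 4 + 4 + 7 + 8.5 = 37
(Check: W+ + W- = 45 should equal n(n+1)/2 = 45.)
Step 4: Test statistic W = min(W+, W-) = 8.
Step 5: Ties in |d|, so use the tie-corrected normal approximation.
        E[W] = n(n+1)/4 = 9*10/4 = 22.5.
        Tie groups: |d|=5 (t=5), |d|=8 (t=2); sum(t^3 - t) = 126.
        Var[W] = n(n+1)(2n+1)/24 - sum(t^3-t)/48 = 1710/24 - 126/48 = 68.625.
        z = (W - E[W]) / sqrt(Var[W]) = (8 - 22.5) / 8.2840 = -1.7504.
        Two-sided p = 2*Phi(z) = 0.080057.
Step 6: alpha = 0.1. reject H0.

W+ = 8, W- = 37, W = min = 8, p = 0.080057, reject H0.


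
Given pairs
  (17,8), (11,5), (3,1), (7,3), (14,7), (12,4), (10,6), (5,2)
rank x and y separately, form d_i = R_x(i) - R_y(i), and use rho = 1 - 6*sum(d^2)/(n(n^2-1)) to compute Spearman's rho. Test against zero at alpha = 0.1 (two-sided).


Step 1: Rank x and y separately (midranks; no ties here).
rank(x): 17->8, 11->5, 3->1, 7->3, 14->7, 12->6, 10->4, 5->2
rank(y): 8->8, 5->5, 1->1, 3->3, 7->7, 4->4, 6->6, 2->2
Step 2: d_i = R_x(i) - R_y(i); compute d_i^2.
  (8-8)^2=0, (5-5)^2=0, (1-1)^2=0, (3-3)^2=0, (7-7)^2=0, (6-4)^2=4, (4-6)^2=4, (2-2)^2=0
sum(d^2) = 8.
Step 3: rho = 1 - 6*8 / (8*(8^2 - 1)) = 1 - 48/504 = 0.904762.
Step 4: Under H0, t = rho * sqrt((n-2)/(1-rho^2)) = 5.2034 ~ t(6).
Step 5: Two-sided p-value from the t-distribution with 6 df = 0.002008.
Step 6: alpha = 0.1. reject H0.

rho = 0.9048, p = 0.002008, reject H0 at alpha = 0.1.


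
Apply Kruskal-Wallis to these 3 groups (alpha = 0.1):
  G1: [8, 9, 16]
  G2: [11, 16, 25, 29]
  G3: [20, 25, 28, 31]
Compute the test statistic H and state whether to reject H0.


Step 1: Combine all N = 11 observations and assign midranks.
sorted (value, group, rank): (8,G1,1), (9,G1,2), (11,G2,3), (16,G1,4.5), (16,G2,4.5), (20,G3,6), (25,G2,7.5), (25,G3,7.5), (28,G3,9), (29,G2,10), (31,G3,11)
Step 2: Sum ranks within each group.
R_1 = 7.5 (n_1 = 3)
R_2 = 25 (n_2 = 4)
R_3 = 33.5 (n_3 = 4)
Step 3: H = 12/(N(N+1)) * sum(R_i^2/n_i) - 3(N+1)
     = 12/(11*12) * (7.5^2/3 + 25^2/4 + 33.5^2/4) - 3*12
     = 0.090909 * 455.562 - 36
     = 5.414773.
Step 4: Ties present; correction factor C = 1 - 12/(11^3 - 11) = 0.990909. Corrected H = 5.414773 / 0.990909 = 5.464450.
Step 5: Under H0, H ~ chi^2(2); p-value = 0.065074.
Step 6: alpha = 0.1. reject H0.

H = 5.4644, df = 2, p = 0.065074, reject H0.


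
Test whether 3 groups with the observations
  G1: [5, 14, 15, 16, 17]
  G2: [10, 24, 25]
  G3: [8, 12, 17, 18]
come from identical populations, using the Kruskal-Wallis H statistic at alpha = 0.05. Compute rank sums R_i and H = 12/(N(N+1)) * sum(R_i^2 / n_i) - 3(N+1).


Step 1: Combine all N = 12 observations and assign midranks.
sorted (value, group, rank): (5,G1,1), (8,G3,2), (10,G2,3), (12,G3,4), (14,G1,5), (15,G1,6), (16,G1,7), (17,G1,8.5), (17,G3,8.5), (18,G3,10), (24,G2,11), (25,G2,12)
Step 2: Sum ranks within each group.
R_1 = 27.5 (n_1 = 5)
R_2 = 26 (n_2 = 3)
R_3 = 24.5 (n_3 = 4)
Step 3: H = 12/(N(N+1)) * sum(R_i^2/n_i) - 3(N+1)
     = 12/(12*13) * (27.5^2/5 + 26^2/3 + 24.5^2/4) - 3*13
     = 0.076923 * 526.646 - 39
     = 1.511218.
Step 4: Ties present; correction factor C = 1 - 6/(12^3 - 12) = 0.996503. Corrected H = 1.511218 / 0.996503 = 1.516520.
Step 5: Under H0, H ~ chi^2(2); p-value = 0.468481.
Step 6: alpha = 0.05. fail to reject H0.

H = 1.5165, df = 2, p = 0.468481, fail to reject H0.


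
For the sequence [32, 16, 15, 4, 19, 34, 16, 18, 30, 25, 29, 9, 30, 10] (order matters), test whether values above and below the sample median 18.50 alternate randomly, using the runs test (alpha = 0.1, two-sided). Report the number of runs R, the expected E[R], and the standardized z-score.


Step 1: Compute median = 18.50; label A = above, B = below.
Labels in order: ABBBAABBAAABAB  (n_A = 7, n_B = 7)
Step 2: Count runs R = 8.
Step 3: Under H0 (random ordering), E[R] = 2*n_A*n_B/(n_A+n_B) + 1 = 2*7*7/14 + 1 = 8.0000.
        Var[R] = 2*n_A*n_B*(2*n_A*n_B - n_A - n_B) / ((n_A+n_B)^2 * (n_A+n_B-1)) = 8232/2548 = 3.2308.
        SD[R] = 1.7974.
Step 4: R = E[R], so z = 0 with no continuity correction.
Step 5: Two-sided p-value via normal approximation = 2*(1 - Phi(|z|)) = 1.000000.
Step 6: alpha = 0.1. fail to reject H0.

R = 8, z = 0.0000, p = 1.000000, fail to reject H0.


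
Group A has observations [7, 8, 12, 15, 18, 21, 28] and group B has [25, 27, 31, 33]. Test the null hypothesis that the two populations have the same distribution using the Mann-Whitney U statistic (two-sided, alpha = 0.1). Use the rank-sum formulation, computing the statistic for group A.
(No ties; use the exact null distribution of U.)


Step 1: Combine and sort all 11 observations; assign midranks.
sorted (value, group): (7,X), (8,X), (12,X), (15,X), (18,X), (21,X), (25,Y), (27,Y), (28,X), (31,Y), (33,Y)
ranks: 7->1, 8->2, 12->3, 15->4, 18->5, 21->6, 25->7, 27->8, 28->9, 31->10, 33->11
Step 2: Rank sum for X: R1 = 1 + 2 + 3 + 4 + 5 + 6 + 9 = 30.
Step 3: U_X = R1 - n1(n1+1)/2 = 30 - 7*8/2 = 30 - 28 = 2.
       U_Y = n1*n2 - U_X = 28 - 2 = 26.
Step 4: No ties, so the exact null distribution of U (based on enumerating the C(11,7) = 330 equally likely rank assignments) gives the two-sided p-value.
Step 5: p-value = 0.024242; compare to alpha = 0.1. reject H0.

U_X = 2, p = 0.024242, reject H0 at alpha = 0.1.


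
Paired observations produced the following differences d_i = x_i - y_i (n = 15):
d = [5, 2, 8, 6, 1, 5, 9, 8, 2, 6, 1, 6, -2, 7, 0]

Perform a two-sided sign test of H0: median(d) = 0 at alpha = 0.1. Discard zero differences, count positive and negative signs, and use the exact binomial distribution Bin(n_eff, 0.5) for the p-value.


Step 1: Discard zero differences. Original n = 15; n_eff = number of nonzero differences = 14.
Nonzero differences (with sign): +5, +2, +8, +6, +1, +5, +9, +8, +2, +6, +1, +6, -2, +7
Step 2: Count signs: positive = 13, negative = 1.
Step 3: Under H0: P(positive) = 0.5, so the number of positives S ~ Bin(14, 0.5).
Step 4: Two-sided exact p-value = sum of Bin(14,0.5) probabilities at or below the observed probability = 0.001831.
Step 5: alpha = 0.1. reject H0.

n_eff = 14, pos = 13, neg = 1, p = 0.001831, reject H0.


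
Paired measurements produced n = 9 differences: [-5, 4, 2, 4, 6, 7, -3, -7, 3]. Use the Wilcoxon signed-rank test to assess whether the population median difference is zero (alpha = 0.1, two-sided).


Step 1: Drop any zero differences (none here) and take |d_i|.
|d| = [5, 4, 2, 4, 6, 7, 3, 7, 3]
Step 2: Midrank |d_i| (ties get averaged ranks).
ranks: |5|->6, |4|->4.5, |2|->1, |4|->4.5, |6|->7, |7|->8.5, |3|->2.5, |7|->8.5, |3|->2.5
Step 3: Attach original signs; sum ranks with positive sign and with negative sign.
W+ = 4.5 + 1 + 4.5 + 7 + 8.5 + 2.5 = 28
W- = 6 + 2.5 + 8.5 = 17
(Check: W+ + W- = 45 should equal n(n+1)/2 = 45.)
Step 4: Test statistic W = min(W+, W-) = 17.
Step 5: Ties in |d|, so use the tie-corrected normal approximation.
        E[W] = n(n+1)/4 = 9*10/4 = 22.5.
        Tie groups: |d|=3 (t=2), |d|=4 (t=2), |d|=7 (t=2); sum(t^3 - t) = 18.
        Var[W] = n(n+1)(2n+1)/24 - sum(t^3-t)/48 = 1710/24 - 18/48 = 70.875.
        z = (W - E[W]) / sqrt(Var[W]) = (17 - 22.5) / 8.4187 = -0.6533.
        Two-sided p = 2*Phi(z) = 0.513560.
Step 6: alpha = 0.1. fail to reject H0.

W+ = 28, W- = 17, W = min = 17, p = 0.513560, fail to reject H0.


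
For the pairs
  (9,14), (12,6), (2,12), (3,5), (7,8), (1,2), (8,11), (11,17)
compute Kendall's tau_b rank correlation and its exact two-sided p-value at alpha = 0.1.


Step 1: Enumerate the 28 unordered pairs (i,j) with i<j and classify each by sign(x_j-x_i) * sign(y_j-y_i).
  (1,2):dx=+3,dy=-8->D; (1,3):dx=-7,dy=-2->C; (1,4):dx=-6,dy=-9->C; (1,5):dx=-2,dy=-6->C
  (1,6):dx=-8,dy=-12->C; (1,7):dx=-1,dy=-3->C; (1,8):dx=+2,dy=+3->C; (2,3):dx=-10,dy=+6->D
  (2,4):dx=-9,dy=-1->C; (2,5):dx=-5,dy=+2->D; (2,6):dx=-11,dy=-4->C; (2,7):dx=-4,dy=+5->D
  (2,8):dx=-1,dy=+11->D; (3,4):dx=+1,dy=-7->D; (3,5):dx=+5,dy=-4->D; (3,6):dx=-1,dy=-10->C
  (3,7):dx=+6,dy=-1->D; (3,8):dx=+9,dy=+5->C; (4,5):dx=+4,dy=+3->C; (4,6):dx=-2,dy=-3->C
  (4,7):dx=+5,dy=+6->C; (4,8):dx=+8,dy=+12->C; (5,6):dx=-6,dy=-6->C; (5,7):dx=+1,dy=+3->C
  (5,8):dx=+4,dy=+9->C; (6,7):dx=+7,dy=+9->C; (6,8):dx=+10,dy=+15->C; (7,8):dx=+3,dy=+6->C
Step 2: C = 20, D = 8, total pairs = 28.
Step 3: tau = (C - D)/(n(n-1)/2) = (20 - 8)/28 = 0.428571.
Step 4: Exact two-sided p-value (enumerate n! = 40320 permutations of y under H0): p = 0.178869.
Step 5: alpha = 0.1. fail to reject H0.

tau_b = 0.4286 (C=20, D=8), p = 0.178869, fail to reject H0.


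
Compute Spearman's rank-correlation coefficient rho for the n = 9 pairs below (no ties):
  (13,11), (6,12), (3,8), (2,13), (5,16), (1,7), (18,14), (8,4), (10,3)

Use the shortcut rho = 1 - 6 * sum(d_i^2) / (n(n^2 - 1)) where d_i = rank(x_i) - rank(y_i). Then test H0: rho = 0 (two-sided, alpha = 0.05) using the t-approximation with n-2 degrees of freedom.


Step 1: Rank x and y separately (midranks; no ties here).
rank(x): 13->8, 6->5, 3->3, 2->2, 5->4, 1->1, 18->9, 8->6, 10->7
rank(y): 11->5, 12->6, 8->4, 13->7, 16->9, 7->3, 14->8, 4->2, 3->1
Step 2: d_i = R_x(i) - R_y(i); compute d_i^2.
  (8-5)^2=9, (5-6)^2=1, (3-4)^2=1, (2-7)^2=25, (4-9)^2=25, (1-3)^2=4, (9-8)^2=1, (6-2)^2=16, (7-1)^2=36
sum(d^2) = 118.
Step 3: rho = 1 - 6*118 / (9*(9^2 - 1)) = 1 - 708/720 = 0.016667.
Step 4: Under H0, t = rho * sqrt((n-2)/(1-rho^2)) = 0.0441 ~ t(7).
Step 5: Two-sided p-value from the t-distribution with 7 df = 0.966055.
Step 6: alpha = 0.05. fail to reject H0.

rho = 0.0167, p = 0.966055, fail to reject H0 at alpha = 0.05.


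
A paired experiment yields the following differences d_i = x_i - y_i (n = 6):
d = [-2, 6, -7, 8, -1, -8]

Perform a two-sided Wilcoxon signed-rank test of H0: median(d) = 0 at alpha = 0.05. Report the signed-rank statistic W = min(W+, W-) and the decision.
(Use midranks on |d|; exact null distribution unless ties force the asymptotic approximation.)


Step 1: Drop any zero differences (none here) and take |d_i|.
|d| = [2, 6, 7, 8, 1, 8]
Step 2: Midrank |d_i| (ties get averaged ranks).
ranks: |2|->2, |6|->3, |7|->4, |8|->5.5, |1|->1, |8|->5.5
Step 3: Attach original signs; sum ranks with positive sign and with negative sign.
W+ = 3 + 5.5 = 8.5
W- = 2 + 4 + 1 + 5.5 = 12.5
(Check: W+ + W- = 21 should equal n(n+1)/2 = 21.)
Step 4: Test statistic W = min(W+, W-) = 8.5.
Step 5: Ties in |d|, so use the tie-corrected normal approximation.
        E[W] = n(n+1)/4 = 6*7/4 = 10.5.
        Tie groups: |d|=8 (t=2); sum(t^3 - t) = 6.
        Var[W] = n(n+1)(2n+1)/24 - sum(t^3-t)/48 = 546/24 - 6/48 = 22.625.
        z = (W - E[W]) / sqrt(Var[W]) = (8.5 - 10.5) / 4.7566 = -0.4205.
        Two-sided p = 2*Phi(z) = 0.674142.
Step 6: alpha = 0.05. fail to reject H0.

W+ = 8.5, W- = 12.5, W = min = 8.5, p = 0.674142, fail to reject H0.


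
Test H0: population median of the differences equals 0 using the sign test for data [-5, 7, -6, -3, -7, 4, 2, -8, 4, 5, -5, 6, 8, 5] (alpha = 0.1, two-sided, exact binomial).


Step 1: Discard zero differences. Original n = 14; n_eff = number of nonzero differences = 14.
Nonzero differences (with sign): -5, +7, -6, -3, -7, +4, +2, -8, +4, +5, -5, +6, +8, +5
Step 2: Count signs: positive = 8, negative = 6.
Step 3: Under H0: P(positive) = 0.5, so the number of positives S ~ Bin(14, 0.5).
Step 4: Two-sided exact p-value = sum of Bin(14,0.5) probabilities at or below the observed probability = 0.790527.
Step 5: alpha = 0.1. fail to reject H0.

n_eff = 14, pos = 8, neg = 6, p = 0.790527, fail to reject H0.


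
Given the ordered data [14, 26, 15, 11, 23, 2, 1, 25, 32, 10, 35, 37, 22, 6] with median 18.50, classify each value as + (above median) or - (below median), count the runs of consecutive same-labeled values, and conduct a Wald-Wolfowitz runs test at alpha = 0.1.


Step 1: Compute median = 18.50; label A = above, B = below.
Labels in order: BABBABBAABAAAB  (n_A = 7, n_B = 7)
Step 2: Count runs R = 9.
Step 3: Under H0 (random ordering), E[R] = 2*n_A*n_B/(n_A+n_B) + 1 = 2*7*7/14 + 1 = 8.0000.
        Var[R] = 2*n_A*n_B*(2*n_A*n_B - n_A - n_B) / ((n_A+n_B)^2 * (n_A+n_B-1)) = 8232/2548 = 3.2308.
        SD[R] = 1.7974.
Step 4: Continuity-corrected z = (R - 0.5 - E[R]) / SD[R] = (9 - 0.5 - 8.0000) / 1.7974 = 0.2782.
Step 5: Two-sided p-value via normal approximation = 2*(1 - Phi(|z|)) = 0.780879.
Step 6: alpha = 0.1. fail to reject H0.

R = 9, z = 0.2782, p = 0.780879, fail to reject H0.


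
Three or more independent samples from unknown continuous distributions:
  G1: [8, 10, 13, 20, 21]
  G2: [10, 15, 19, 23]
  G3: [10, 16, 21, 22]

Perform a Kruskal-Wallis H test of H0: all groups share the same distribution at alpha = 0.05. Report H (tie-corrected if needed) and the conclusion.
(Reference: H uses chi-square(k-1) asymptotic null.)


Step 1: Combine all N = 13 observations and assign midranks.
sorted (value, group, rank): (8,G1,1), (10,G1,3), (10,G2,3), (10,G3,3), (13,G1,5), (15,G2,6), (16,G3,7), (19,G2,8), (20,G1,9), (21,G1,10.5), (21,G3,10.5), (22,G3,12), (23,G2,13)
Step 2: Sum ranks within each group.
R_1 = 28.5 (n_1 = 5)
R_2 = 30 (n_2 = 4)
R_3 = 32.5 (n_3 = 4)
Step 3: H = 12/(N(N+1)) * sum(R_i^2/n_i) - 3(N+1)
     = 12/(13*14) * (28.5^2/5 + 30^2/4 + 32.5^2/4) - 3*14
     = 0.065934 * 651.513 - 42
     = 0.956868.
Step 4: Ties present; correction factor C = 1 - 30/(13^3 - 13) = 0.986264. Corrected H = 0.956868 / 0.986264 = 0.970195.
Step 5: Under H0, H ~ chi^2(2); p-value = 0.615637.
Step 6: alpha = 0.05. fail to reject H0.

H = 0.9702, df = 2, p = 0.615637, fail to reject H0.


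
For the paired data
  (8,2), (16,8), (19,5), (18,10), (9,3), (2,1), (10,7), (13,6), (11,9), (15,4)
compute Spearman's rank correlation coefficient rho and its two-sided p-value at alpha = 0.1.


Step 1: Rank x and y separately (midranks; no ties here).
rank(x): 8->2, 16->8, 19->10, 18->9, 9->3, 2->1, 10->4, 13->6, 11->5, 15->7
rank(y): 2->2, 8->8, 5->5, 10->10, 3->3, 1->1, 7->7, 6->6, 9->9, 4->4
Step 2: d_i = R_x(i) - R_y(i); compute d_i^2.
  (2-2)^2=0, (8-8)^2=0, (10-5)^2=25, (9-10)^2=1, (3-3)^2=0, (1-1)^2=0, (4-7)^2=9, (6-6)^2=0, (5-9)^2=16, (7-4)^2=9
sum(d^2) = 60.
Step 3: rho = 1 - 6*60 / (10*(10^2 - 1)) = 1 - 360/990 = 0.636364.
Step 4: Under H0, t = rho * sqrt((n-2)/(1-rho^2)) = 2.3333 ~ t(8).
Step 5: Two-sided p-value from the t-distribution with 8 df = 0.047912.
Step 6: alpha = 0.1. reject H0.

rho = 0.6364, p = 0.047912, reject H0 at alpha = 0.1.


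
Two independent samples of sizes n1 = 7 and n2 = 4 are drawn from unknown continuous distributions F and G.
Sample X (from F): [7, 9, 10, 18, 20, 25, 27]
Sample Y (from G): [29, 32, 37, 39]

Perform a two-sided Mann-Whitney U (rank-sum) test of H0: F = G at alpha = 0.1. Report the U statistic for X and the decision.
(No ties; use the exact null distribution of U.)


Step 1: Combine and sort all 11 observations; assign midranks.
sorted (value, group): (7,X), (9,X), (10,X), (18,X), (20,X), (25,X), (27,X), (29,Y), (32,Y), (37,Y), (39,Y)
ranks: 7->1, 9->2, 10->3, 18->4, 20->5, 25->6, 27->7, 29->8, 32->9, 37->10, 39->11
Step 2: Rank sum for X: R1 = 1 + 2 + 3 + 4 + 5 + 6 + 7 = 28.
Step 3: U_X = R1 - n1(n1+1)/2 = 28 - 7*8/2 = 28 - 28 = 0.
       U_Y = n1*n2 - U_X = 28 - 0 = 28.
Step 4: No ties, so the exact null distribution of U (based on enumerating the C(11,7) = 330 equally likely rank assignments) gives the two-sided p-value.
Step 5: p-value = 0.006061; compare to alpha = 0.1. reject H0.

U_X = 0, p = 0.006061, reject H0 at alpha = 0.1.


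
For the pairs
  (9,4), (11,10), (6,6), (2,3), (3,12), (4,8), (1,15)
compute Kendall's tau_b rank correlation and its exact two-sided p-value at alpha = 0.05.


Step 1: Enumerate the 21 unordered pairs (i,j) with i<j and classify each by sign(x_j-x_i) * sign(y_j-y_i).
  (1,2):dx=+2,dy=+6->C; (1,3):dx=-3,dy=+2->D; (1,4):dx=-7,dy=-1->C; (1,5):dx=-6,dy=+8->D
  (1,6):dx=-5,dy=+4->D; (1,7):dx=-8,dy=+11->D; (2,3):dx=-5,dy=-4->C; (2,4):dx=-9,dy=-7->C
  (2,5):dx=-8,dy=+2->D; (2,6):dx=-7,dy=-2->C; (2,7):dx=-10,dy=+5->D; (3,4):dx=-4,dy=-3->C
  (3,5):dx=-3,dy=+6->D; (3,6):dx=-2,dy=+2->D; (3,7):dx=-5,dy=+9->D; (4,5):dx=+1,dy=+9->C
  (4,6):dx=+2,dy=+5->C; (4,7):dx=-1,dy=+12->D; (5,6):dx=+1,dy=-4->D; (5,7):dx=-2,dy=+3->D
  (6,7):dx=-3,dy=+7->D
Step 2: C = 8, D = 13, total pairs = 21.
Step 3: tau = (C - D)/(n(n-1)/2) = (8 - 13)/21 = -0.238095.
Step 4: Exact two-sided p-value (enumerate n! = 5040 permutations of y under H0): p = 0.561905.
Step 5: alpha = 0.05. fail to reject H0.

tau_b = -0.2381 (C=8, D=13), p = 0.561905, fail to reject H0.


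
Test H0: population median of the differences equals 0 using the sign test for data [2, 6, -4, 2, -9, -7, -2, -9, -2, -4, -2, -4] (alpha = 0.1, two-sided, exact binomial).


Step 1: Discard zero differences. Original n = 12; n_eff = number of nonzero differences = 12.
Nonzero differences (with sign): +2, +6, -4, +2, -9, -7, -2, -9, -2, -4, -2, -4
Step 2: Count signs: positive = 3, negative = 9.
Step 3: Under H0: P(positive) = 0.5, so the number of positives S ~ Bin(12, 0.5).
Step 4: Two-sided exact p-value = sum of Bin(12,0.5) probabilities at or below the observed probability = 0.145996.
Step 5: alpha = 0.1. fail to reject H0.

n_eff = 12, pos = 3, neg = 9, p = 0.145996, fail to reject H0.


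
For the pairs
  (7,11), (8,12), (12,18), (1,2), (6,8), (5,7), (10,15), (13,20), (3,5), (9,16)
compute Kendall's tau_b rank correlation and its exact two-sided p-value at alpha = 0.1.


Step 1: Enumerate the 45 unordered pairs (i,j) with i<j and classify each by sign(x_j-x_i) * sign(y_j-y_i).
  (1,2):dx=+1,dy=+1->C; (1,3):dx=+5,dy=+7->C; (1,4):dx=-6,dy=-9->C; (1,5):dx=-1,dy=-3->C
  (1,6):dx=-2,dy=-4->C; (1,7):dx=+3,dy=+4->C; (1,8):dx=+6,dy=+9->C; (1,9):dx=-4,dy=-6->C
  (1,10):dx=+2,dy=+5->C; (2,3):dx=+4,dy=+6->C; (2,4):dx=-7,dy=-10->C; (2,5):dx=-2,dy=-4->C
  (2,6):dx=-3,dy=-5->C; (2,7):dx=+2,dy=+3->C; (2,8):dx=+5,dy=+8->C; (2,9):dx=-5,dy=-7->C
  (2,10):dx=+1,dy=+4->C; (3,4):dx=-11,dy=-16->C; (3,5):dx=-6,dy=-10->C; (3,6):dx=-7,dy=-11->C
  (3,7):dx=-2,dy=-3->C; (3,8):dx=+1,dy=+2->C; (3,9):dx=-9,dy=-13->C; (3,10):dx=-3,dy=-2->C
  (4,5):dx=+5,dy=+6->C; (4,6):dx=+4,dy=+5->C; (4,7):dx=+9,dy=+13->C; (4,8):dx=+12,dy=+18->C
  (4,9):dx=+2,dy=+3->C; (4,10):dx=+8,dy=+14->C; (5,6):dx=-1,dy=-1->C; (5,7):dx=+4,dy=+7->C
  (5,8):dx=+7,dy=+12->C; (5,9):dx=-3,dy=-3->C; (5,10):dx=+3,dy=+8->C; (6,7):dx=+5,dy=+8->C
  (6,8):dx=+8,dy=+13->C; (6,9):dx=-2,dy=-2->C; (6,10):dx=+4,dy=+9->C; (7,8):dx=+3,dy=+5->C
  (7,9):dx=-7,dy=-10->C; (7,10):dx=-1,dy=+1->D; (8,9):dx=-10,dy=-15->C; (8,10):dx=-4,dy=-4->C
  (9,10):dx=+6,dy=+11->C
Step 2: C = 44, D = 1, total pairs = 45.
Step 3: tau = (C - D)/(n(n-1)/2) = (44 - 1)/45 = 0.955556.
Step 4: Exact two-sided p-value (enumerate n! = 3628800 permutations of y under H0): p = 0.000006.
Step 5: alpha = 0.1. reject H0.

tau_b = 0.9556 (C=44, D=1), p = 0.000006, reject H0.


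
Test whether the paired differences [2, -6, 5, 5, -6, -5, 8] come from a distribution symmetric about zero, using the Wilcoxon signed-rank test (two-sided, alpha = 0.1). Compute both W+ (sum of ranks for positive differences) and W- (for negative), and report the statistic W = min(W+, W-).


Step 1: Drop any zero differences (none here) and take |d_i|.
|d| = [2, 6, 5, 5, 6, 5, 8]
Step 2: Midrank |d_i| (ties get averaged ranks).
ranks: |2|->1, |6|->5.5, |5|->3, |5|->3, |6|->5.5, |5|->3, |8|->7
Step 3: Attach original signs; sum ranks with positive sign and with negative sign.
W+ = 1 + 3 + 3 + 7 = 14
W- = 5.5 + 5.5 + 3 = 14
(Check: W+ + W- = 28 should equal n(n+1)/2 = 28.)
Step 4: Test statistic W = min(W+, W-) = 14.
Step 5: Ties in |d|, so use the tie-corrected normal approximation.
        E[W] = n(n+1)/4 = 7*8/4 = 14.
        Tie groups: |d|=5 (t=3), |d|=6 (t=2); sum(t^3 - t) = 30.
        Var[W] = n(n+1)(2n+1)/24 - sum(t^3-t)/48 = 840/24 - 30/48 = 34.375.
        z = (W - E[W]) / sqrt(Var[W]) = (14 - 14) / 5.8630 = 0.0000.
        Two-sided p = 2*Phi(z) = 1.000000.
Step 6: alpha = 0.1. fail to reject H0.

W+ = 14, W- = 14, W = min = 14, p = 1.000000, fail to reject H0.


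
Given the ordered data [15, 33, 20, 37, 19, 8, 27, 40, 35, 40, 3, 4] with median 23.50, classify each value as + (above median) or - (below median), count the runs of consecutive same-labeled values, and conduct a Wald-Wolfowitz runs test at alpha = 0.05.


Step 1: Compute median = 23.50; label A = above, B = below.
Labels in order: BABABBAAAABB  (n_A = 6, n_B = 6)
Step 2: Count runs R = 7.
Step 3: Under H0 (random ordering), E[R] = 2*n_A*n_B/(n_A+n_B) + 1 = 2*6*6/12 + 1 = 7.0000.
        Var[R] = 2*n_A*n_B*(2*n_A*n_B - n_A - n_B) / ((n_A+n_B)^2 * (n_A+n_B-1)) = 4320/1584 = 2.7273.
        SD[R] = 1.6514.
Step 4: R = E[R], so z = 0 with no continuity correction.
Step 5: Two-sided p-value via normal approximation = 2*(1 - Phi(|z|)) = 1.000000.
Step 6: alpha = 0.05. fail to reject H0.

R = 7, z = 0.0000, p = 1.000000, fail to reject H0.


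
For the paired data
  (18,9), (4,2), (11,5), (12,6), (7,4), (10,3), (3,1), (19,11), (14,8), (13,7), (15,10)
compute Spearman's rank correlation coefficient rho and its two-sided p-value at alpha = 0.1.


Step 1: Rank x and y separately (midranks; no ties here).
rank(x): 18->10, 4->2, 11->5, 12->6, 7->3, 10->4, 3->1, 19->11, 14->8, 13->7, 15->9
rank(y): 9->9, 2->2, 5->5, 6->6, 4->4, 3->3, 1->1, 11->11, 8->8, 7->7, 10->10
Step 2: d_i = R_x(i) - R_y(i); compute d_i^2.
  (10-9)^2=1, (2-2)^2=0, (5-5)^2=0, (6-6)^2=0, (3-4)^2=1, (4-3)^2=1, (1-1)^2=0, (11-11)^2=0, (8-8)^2=0, (7-7)^2=0, (9-10)^2=1
sum(d^2) = 4.
Step 3: rho = 1 - 6*4 / (11*(11^2 - 1)) = 1 - 24/1320 = 0.981818.
Step 4: Under H0, t = rho * sqrt((n-2)/(1-rho^2)) = 15.5168 ~ t(9).
Step 5: Two-sided p-value from the t-distribution with 9 df = 0.000000.
Step 6: alpha = 0.1. reject H0.

rho = 0.9818, p = 0.000000, reject H0 at alpha = 0.1.


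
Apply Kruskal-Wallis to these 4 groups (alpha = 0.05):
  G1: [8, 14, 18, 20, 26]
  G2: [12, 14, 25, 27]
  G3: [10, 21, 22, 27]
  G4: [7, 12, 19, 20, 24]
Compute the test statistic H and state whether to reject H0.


Step 1: Combine all N = 18 observations and assign midranks.
sorted (value, group, rank): (7,G4,1), (8,G1,2), (10,G3,3), (12,G2,4.5), (12,G4,4.5), (14,G1,6.5), (14,G2,6.5), (18,G1,8), (19,G4,9), (20,G1,10.5), (20,G4,10.5), (21,G3,12), (22,G3,13), (24,G4,14), (25,G2,15), (26,G1,16), (27,G2,17.5), (27,G3,17.5)
Step 2: Sum ranks within each group.
R_1 = 43 (n_1 = 5)
R_2 = 43.5 (n_2 = 4)
R_3 = 45.5 (n_3 = 4)
R_4 = 39 (n_4 = 5)
Step 3: H = 12/(N(N+1)) * sum(R_i^2/n_i) - 3(N+1)
     = 12/(18*19) * (43^2/5 + 43.5^2/4 + 45.5^2/4 + 39^2/5) - 3*19
     = 0.035088 * 1664.62 - 57
     = 1.407895.
Step 4: Ties present; correction factor C = 1 - 24/(18^3 - 18) = 0.995872. Corrected H = 1.407895 / 0.995872 = 1.413731.
Step 5: Under H0, H ~ chi^2(3); p-value = 0.702319.
Step 6: alpha = 0.05. fail to reject H0.

H = 1.4137, df = 3, p = 0.702319, fail to reject H0.
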